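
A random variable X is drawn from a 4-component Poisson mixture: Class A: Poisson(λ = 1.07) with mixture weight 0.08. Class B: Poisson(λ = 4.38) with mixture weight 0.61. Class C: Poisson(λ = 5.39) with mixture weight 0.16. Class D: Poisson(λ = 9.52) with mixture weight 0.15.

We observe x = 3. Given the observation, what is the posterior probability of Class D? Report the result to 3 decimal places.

0.012

P(component k | x) = P(Z=k)·f_k(x) / marginal(x), where marginal(x) = Σ_j P(Z=j)·f_j(x).
Component likelihoods at x = 3:
  p_A = 0.0700334
  p_B = 0.175413
  p_C = 0.119061
  p_D = 0.0105506
Weight by the priors:
  P(Z=A)·p_A = 0.08 × 0.0700334 = 0.00560267
  P(Z=B)·p_B = 0.61 × 0.175413 = 0.107002
  P(Z=C)·p_C = 0.16 × 0.119061 = 0.0190497
  P(Z=D)·p_D = 0.15 × 0.0105506 = 0.00158259
Denominator: 0.00560267 + 0.107002 + 0.0190497 + 0.00158259 = 0.133237
P(Class D | the observation) ≈ 0.012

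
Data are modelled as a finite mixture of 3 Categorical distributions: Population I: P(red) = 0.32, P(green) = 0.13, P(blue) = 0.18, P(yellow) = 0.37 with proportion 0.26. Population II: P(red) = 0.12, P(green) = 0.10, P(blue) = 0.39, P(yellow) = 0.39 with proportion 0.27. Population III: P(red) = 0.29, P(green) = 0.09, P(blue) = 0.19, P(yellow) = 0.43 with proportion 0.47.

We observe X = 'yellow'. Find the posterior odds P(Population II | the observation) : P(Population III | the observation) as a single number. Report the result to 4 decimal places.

Since P(k|x) ∝ π_k f_k(x), the posterior odds are π_i f_i(x) / (π_j f_j(x)).
Component likelihoods at x = 'yellow':
  p_I = P(yellow | comp) = 0.37
  p_II = P(yellow | comp) = 0.39
  p_III = P(yellow | comp) = 0.43
Odds = (0.27/0.47) × (0.39/0.43) = 0.574468 × 0.906977 ≈ 0.5210

0.5210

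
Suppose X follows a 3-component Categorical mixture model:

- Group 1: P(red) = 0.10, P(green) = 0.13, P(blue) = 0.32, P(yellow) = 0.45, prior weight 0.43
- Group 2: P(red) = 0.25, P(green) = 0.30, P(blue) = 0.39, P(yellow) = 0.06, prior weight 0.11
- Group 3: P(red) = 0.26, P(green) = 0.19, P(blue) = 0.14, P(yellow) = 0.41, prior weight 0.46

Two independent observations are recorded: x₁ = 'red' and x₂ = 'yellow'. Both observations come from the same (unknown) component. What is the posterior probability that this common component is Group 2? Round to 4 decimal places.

0.0236

P(component k | x) = π_k·f_k(x) / marginal(x), where marginal(x) = Σ_j π_j·f_j(x).
Since both observations come from the same component, the likelihood for component k is f_k(x₁)·f_k(x₂).
  f_1 = [P(red | comp) = 0.10] × [0.45] = 0.045
  f_2 = [P(red | comp) = 0.25] × [0.06] = 0.015
  f_3 = [P(red | comp) = 0.26] × [0.41] = 0.1066
Unnormalised posteriors:
  π_1·f_1 = 0.43 × 0.045 = 0.01935
  π_2·f_2 = 0.11 × 0.015 = 0.00165
  π_3·f_3 = 0.46 × 0.1066 = 0.049036
Normaliser: 0.01935 + 0.00165 + 0.049036 = 0.070036
P(Group 2 | x) ≈ 0.0236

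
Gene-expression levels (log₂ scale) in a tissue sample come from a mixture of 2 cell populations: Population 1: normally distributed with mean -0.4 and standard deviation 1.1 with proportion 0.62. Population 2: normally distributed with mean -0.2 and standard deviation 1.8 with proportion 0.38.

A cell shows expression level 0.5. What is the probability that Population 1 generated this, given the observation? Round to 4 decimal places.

By Bayes' theorem, P(k | x) = w_k f_k(x) / Σ_j w_j f_j(x).
Component likelihoods at x = 0.5:
  L_1 = (1/(1.1·√(2π)))·exp(−(0.5−-0.4)²/(2·1.1²)) = 0.362675·exp(-0.33471) = 0.25951
  L_2 = (1/(1.8·√(2π)))·exp(−(0.5−-0.2)²/(2·1.8²)) = 0.221635·exp(-0.07562) = 0.205493
Multiply by the mixture weights:
  w_1·L_1 = 0.62 × 0.25951 = 0.160896
  w_2·L_2 = 0.38 × 0.205493 = 0.0780874
Sum: 0.160896 + 0.0780874 = 0.238984
Responsibility of Population 1: 0.160896 / 0.238984 ≈ 0.6733

0.6733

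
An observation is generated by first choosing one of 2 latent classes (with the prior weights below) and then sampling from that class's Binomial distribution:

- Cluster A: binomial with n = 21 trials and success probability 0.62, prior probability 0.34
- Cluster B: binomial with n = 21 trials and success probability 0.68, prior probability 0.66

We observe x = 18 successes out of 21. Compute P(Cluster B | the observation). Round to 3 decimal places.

Apply Bayes' rule: the posterior for each component is proportional to its prior times its likelihood at x.
Component likelihoods at x = 18 successes out of 21:
  p_A = 0.0133737
  p_B = 0.0421174
Multiply by the mixture weights:
  π_A·p_A = 0.34 × 0.0133737 = 0.00454707
  π_B·p_B = 0.66 × 0.0421174 = 0.0277975
Sum: 0.00454707 + 0.0277975 = 0.0323446
P(Cluster B | data) = 0.0277975 / 0.0323446 ≈ 0.859

0.859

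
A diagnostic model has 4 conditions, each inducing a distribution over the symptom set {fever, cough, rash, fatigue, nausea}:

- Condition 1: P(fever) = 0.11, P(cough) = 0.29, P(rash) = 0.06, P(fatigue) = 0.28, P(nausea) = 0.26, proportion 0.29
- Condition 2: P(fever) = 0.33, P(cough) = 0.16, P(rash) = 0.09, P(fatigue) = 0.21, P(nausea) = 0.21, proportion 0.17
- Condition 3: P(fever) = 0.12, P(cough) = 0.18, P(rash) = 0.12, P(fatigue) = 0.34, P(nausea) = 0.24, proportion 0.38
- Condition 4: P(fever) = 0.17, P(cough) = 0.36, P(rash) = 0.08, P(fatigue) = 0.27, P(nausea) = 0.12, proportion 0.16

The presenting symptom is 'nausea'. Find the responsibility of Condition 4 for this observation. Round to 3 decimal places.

0.087

The responsibility of component k is π_k f_k(x) divided by Σ_j π_j f_j(x).
Evaluate each component's likelihood at the observed value:
  p_1 = 0.26
  p_2 = 0.21
  p_3 = 0.24
  p_4 = 0.12
Multiply by the mixture weights:
  π_1·p_1 = 0.29 × 0.26 = 0.0754
  π_2·p_2 = 0.17 × 0.21 = 0.0357
  π_3·p_3 = 0.38 × 0.24 = 0.0912
  π_4·p_4 = 0.16 × 0.12 = 0.0192
Evidence: 0.0754 + 0.0357 + 0.0912 + 0.0192 = 0.2215
P(Condition 4 | 'nausea') = 0.0192 / 0.2215 ≈ 0.087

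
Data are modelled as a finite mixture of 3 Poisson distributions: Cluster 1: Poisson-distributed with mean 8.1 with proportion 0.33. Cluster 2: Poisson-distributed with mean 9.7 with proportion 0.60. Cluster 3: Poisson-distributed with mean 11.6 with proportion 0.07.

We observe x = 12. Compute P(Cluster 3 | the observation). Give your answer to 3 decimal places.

Posterior ∝ prior × likelihood, so P(k | x) ∝ P(Z=k) f_k(x); normalise over all components.
Component likelihoods at x = 12:
  f_1 = 0.0505473
  f_2 = 0.0887702
  f_3 = 0.113591
Weight by the priors:
  P(Z=1)·f_1 = 0.33 × 0.0505473 = 0.0166806
  P(Z=2)·f_2 = 0.60 × 0.0887702 = 0.0532621
  P(Z=3)·f_3 = 0.07 × 0.113591 = 0.00795135
Evidence: 0.0166806 + 0.0532621 + 0.00795135 = 0.0778941
So the posterior for Cluster 3 is 0.00795135 / 0.0778941 ≈ 0.102.

0.102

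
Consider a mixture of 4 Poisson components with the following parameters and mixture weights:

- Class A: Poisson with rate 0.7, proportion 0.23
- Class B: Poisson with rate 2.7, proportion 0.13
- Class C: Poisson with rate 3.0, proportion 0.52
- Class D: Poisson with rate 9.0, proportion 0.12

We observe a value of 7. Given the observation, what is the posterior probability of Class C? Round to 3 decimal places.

0.414

The responsibility of component k is w_k f_k(x) divided by Σ_j w_j f_j(x).
Evaluate each component's likelihood at the observed value:
  L_A = 8.11427e-06
  L_B = 0.0139483
  L_C = 0.021604
  L_D = 0.117116
Multiply by the mixture weights:
  w_A·L_A = 0.23 × 8.11427e-06 = 1.86628e-06
  w_B·L_B = 0.13 × 0.0139483 = 0.00181328
  w_C·L_C = 0.52 × 0.021604 = 0.0112341
  w_D·L_D = 0.12 × 0.117116 = 0.0140539
Denominator: 1.86628e-06 + 0.00181328 + 0.0112341 + 0.0140539 = 0.0271032
Responsibility of Class C: 0.0112341 / 0.0271032 ≈ 0.414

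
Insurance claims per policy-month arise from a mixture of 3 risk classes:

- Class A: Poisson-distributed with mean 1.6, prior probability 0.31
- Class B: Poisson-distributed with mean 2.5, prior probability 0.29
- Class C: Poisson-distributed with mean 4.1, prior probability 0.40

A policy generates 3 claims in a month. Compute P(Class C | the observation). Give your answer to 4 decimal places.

0.4210

The responsibility of component k is π_k f_k(x) divided by Σ_j π_j f_j(x).
Evaluate each component's likelihood at the observed value:
  p_A = e^(−1.6)·1.6^3/3! = 0.137828
  p_B = e^(−2.5)·2.5^3/3! = 0.213763
  p_C = e^(−4.1)·4.1^3/3! = 0.190368
Multiply by the mixture weights:
  π_A·p_A = 0.31 × 0.137828 = 0.0427267
  π_B·p_B = 0.29 × 0.213763 = 0.0619913
  π_C·p_C = 0.40 × 0.190368 = 0.076147
Sum: 0.0427267 + 0.0619913 + 0.076147 = 0.180865
So the posterior for Class C is 0.076147 / 0.180865 ≈ 0.4210.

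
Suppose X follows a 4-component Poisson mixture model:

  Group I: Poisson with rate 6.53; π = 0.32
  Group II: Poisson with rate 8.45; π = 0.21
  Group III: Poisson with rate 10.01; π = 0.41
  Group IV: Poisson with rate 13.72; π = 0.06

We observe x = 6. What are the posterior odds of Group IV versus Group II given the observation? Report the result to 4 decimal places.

0.0269

The posterior odds equal the prior odds times the likelihood ratio: (P(Z=i)/P(Z=j))·(f_i(x)/f_j(x)).
Evaluate each component's likelihood at the observed value:
  p_I = e^(−6.53)·6.53^6/6! = 0.15711
  p_II = e^(−8.45)·8.45^6/6! = 0.108148
  p_III = e^(−10.01)·10.01^6/6! = 0.0628036
  p_IV = e^(−13.72)·13.72^6/6! = 0.0101923
0.000611538 / 0.0227111 ≈ 0.0269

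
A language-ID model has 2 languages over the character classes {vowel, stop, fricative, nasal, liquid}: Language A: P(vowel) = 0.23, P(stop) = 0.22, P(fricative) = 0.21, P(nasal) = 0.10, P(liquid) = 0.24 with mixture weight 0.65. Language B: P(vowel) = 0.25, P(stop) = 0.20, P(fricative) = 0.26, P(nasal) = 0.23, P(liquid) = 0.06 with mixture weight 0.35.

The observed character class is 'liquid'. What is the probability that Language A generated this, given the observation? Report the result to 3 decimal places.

Posterior ∝ prior × likelihood, so P(k | x) ∝ π_k f_k(x); normalise over all components.
Component likelihoods at x = 'liquid':
  f_A = 0.24
  f_B = 0.06
Unnormalised posteriors:
  π_A·f_A = 0.65 × 0.24 = 0.156
  π_B·f_B = 0.35 × 0.06 = 0.021
Evidence: 0.156 + 0.021 = 0.177
Responsibility of Language A: 0.156 / 0.177 ≈ 0.881

0.881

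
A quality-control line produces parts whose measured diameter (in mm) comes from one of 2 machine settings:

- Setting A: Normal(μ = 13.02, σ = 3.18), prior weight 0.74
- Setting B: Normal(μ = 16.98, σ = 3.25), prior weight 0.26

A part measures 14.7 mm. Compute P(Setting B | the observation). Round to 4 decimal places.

Posterior ∝ prior × likelihood, so P(k | x) ∝ π_k f_k(x); normalise over all components.
Normal densities:
  p_A = (1/(3.18·√(2π)))·exp(−(14.7−13.02)²/(2·3.18²)) = 0.125454·exp(-0.13955) = 0.109113
  p_B = (1/(3.25·√(2π)))·exp(−(14.7−16.98)²/(2·3.25²)) = 0.122751·exp(-0.24608) = 0.0959746
Multiply by the mixture weights:
  π_A·p_A = 0.74 × 0.109113 = 0.0807436
  π_B·p_B = 0.26 × 0.0959746 = 0.0249534
Sum: 0.0807436 + 0.0249534 = 0.105697
P(Setting B | x) ≈ 0.2361

0.2361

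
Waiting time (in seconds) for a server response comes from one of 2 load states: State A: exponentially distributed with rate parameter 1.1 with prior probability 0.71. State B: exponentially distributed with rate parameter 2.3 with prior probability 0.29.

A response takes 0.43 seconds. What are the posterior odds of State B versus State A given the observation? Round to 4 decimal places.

0.5098

Only the two components matter; the odds are (π_i f_i(x)) / (π_j f_j(x)).
Evaluate each component's likelihood at the observed value:
  p_A = 0.685443
  p_B = 0.855481
Posterior odds = (π_B·p_B) / (π_A·p_A) = (0.29·0.855481) / (0.71·0.685443) = 0.24809 / 0.486665 ≈ 0.5098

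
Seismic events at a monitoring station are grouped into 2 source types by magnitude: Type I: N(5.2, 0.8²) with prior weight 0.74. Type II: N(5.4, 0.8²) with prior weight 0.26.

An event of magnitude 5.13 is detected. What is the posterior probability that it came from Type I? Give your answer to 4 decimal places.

Apply Bayes' rule: the posterior for each component is proportional to its prior times its likelihood at x.
Normal densities:
  L_I = (1/(0.8·√(2π)))·exp(−(5.13−5.2)²/(2·0.8²)) = 0.498678·exp(-0.00383) = 0.496772
  L_II = (1/(0.8·√(2π)))·exp(−(5.13−5.4)²/(2·0.8²)) = 0.498678·exp(-0.05695) = 0.47107
Unnormalised posteriors:
  π_I·L_I = 0.74 × 0.496772 = 0.367612
  π_II·L_II = 0.26 × 0.47107 = 0.122478
Sum: 0.367612 + 0.122478 = 0.49009
P(Type I | the observation) = 0.367612 / 0.49009 ≈ 0.7501

0.7501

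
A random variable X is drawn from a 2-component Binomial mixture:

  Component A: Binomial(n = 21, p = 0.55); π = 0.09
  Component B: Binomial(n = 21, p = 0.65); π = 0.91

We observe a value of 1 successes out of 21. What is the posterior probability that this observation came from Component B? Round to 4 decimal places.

0.0727

The responsibility of component k is π_k f_k(x) divided by Σ_j π_j f_j(x).
Evaluate each component's likelihood at the observed value:
  p_A = 1.33916e-06
  p_B = 1.03871e-08
Unnormalised posteriors:
  π_A·p_A = 0.09 × 1.33916e-06 = 1.20524e-07
  π_B·p_B = 0.91 × 1.03871e-08 = 9.45224e-09
Evidence: 1.20524e-07 + 9.45224e-09 = 1.29977e-07
P(Component B | the observation) = 9.45224e-09 / 1.29977e-07 ≈ 0.0727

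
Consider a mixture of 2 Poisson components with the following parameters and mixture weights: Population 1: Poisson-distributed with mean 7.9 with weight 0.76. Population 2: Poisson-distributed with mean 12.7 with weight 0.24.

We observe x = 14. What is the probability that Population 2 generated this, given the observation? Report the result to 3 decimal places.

By Bayes' theorem, P(k | x) = π_k f_k(x) / Σ_j π_j f_j(x).
Evaluate each component's likelihood at the observed value:
  p_1 = e^(−7.9)·7.9^14/14! = 0.0156836
  p_2 = e^(−12.7)·12.7^14/14! = 0.0993811
Prior × likelihood for each component:
  π_1·p_1 = 0.76 × 0.0156836 = 0.0119195
  π_2·p_2 = 0.24 × 0.0993811 = 0.0238515
Sum: 0.0119195 + 0.0238515 = 0.035771
Responsibility of Population 2: 0.0238515 / 0.035771 ≈ 0.667

0.667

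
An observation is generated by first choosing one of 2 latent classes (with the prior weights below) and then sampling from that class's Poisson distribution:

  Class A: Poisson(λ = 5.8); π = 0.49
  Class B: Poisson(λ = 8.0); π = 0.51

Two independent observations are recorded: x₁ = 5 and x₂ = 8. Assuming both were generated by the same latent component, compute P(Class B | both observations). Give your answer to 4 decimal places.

0.4553

Posterior ∝ prior × likelihood, so P(k | x) ∝ P(Z=k) f_k(x); normalise over all components.
Since both observations come from the same component, the likelihood for component k is f_k(x₁)·f_k(x₂).
  f_A = [0.165596] × [0.0961602] = 0.0159238
  f_B = [0.0916037] × [0.139587] = 0.0127866
Multiply by the mixture weights:
  P(Z=A)·f_A = 0.49 × 0.0159238 = 0.00780265
  P(Z=B)·f_B = 0.51 × 0.0127866 = 0.00652119
Denominator: 0.00780265 + 0.00652119 = 0.0143238
So the posterior for Class B is 0.00652119 / 0.0143238 ≈ 0.4553.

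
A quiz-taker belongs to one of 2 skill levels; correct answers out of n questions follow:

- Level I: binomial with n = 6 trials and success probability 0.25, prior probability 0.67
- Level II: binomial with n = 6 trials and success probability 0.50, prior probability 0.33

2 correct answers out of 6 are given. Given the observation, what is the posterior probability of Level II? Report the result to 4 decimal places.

0.2801

P(component k | x) = P(Z=k)·f_k(x) / marginal(x), where marginal(x) = Σ_j P(Z=j)·f_j(x).
Component likelihoods at x = 2 correct answers out of 6:
  p_I = 0.296631
  p_II = 0.234375
Unnormalised posteriors:
  P(Z=I)·p_I = 0.67 × 0.296631 = 0.198743
  P(Z=II)·p_II = 0.33 × 0.234375 = 0.0773438
Denominator: 0.198743 + 0.0773438 = 0.276086
P(Level II | the observation) ≈ 0.2801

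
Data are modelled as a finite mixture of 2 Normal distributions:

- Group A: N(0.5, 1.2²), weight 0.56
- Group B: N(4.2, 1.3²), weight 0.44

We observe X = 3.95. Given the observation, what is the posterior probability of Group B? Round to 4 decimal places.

0.9780

The responsibility of component k is π_k f_k(x) divided by Σ_j π_j f_j(x).
Normal densities:
  L_A = (1/(1.2·√(2π)))·exp(−(3.95−0.5)²/(2·1.2²)) = 0.332452·exp(-4.13281) = 0.00533177
  L_B = (1/(1.3·√(2π)))·exp(−(3.95−4.2)²/(2·1.3²)) = 0.306879·exp(-0.01849) = 0.301256
Weight by the priors:
  π_A·L_A = 0.56 × 0.00533177 = 0.00298579
  π_B·L_B = 0.44 × 0.301256 = 0.132553
Normaliser: 0.00298579 + 0.132553 = 0.135539
P(Group B | x) ≈ 0.9780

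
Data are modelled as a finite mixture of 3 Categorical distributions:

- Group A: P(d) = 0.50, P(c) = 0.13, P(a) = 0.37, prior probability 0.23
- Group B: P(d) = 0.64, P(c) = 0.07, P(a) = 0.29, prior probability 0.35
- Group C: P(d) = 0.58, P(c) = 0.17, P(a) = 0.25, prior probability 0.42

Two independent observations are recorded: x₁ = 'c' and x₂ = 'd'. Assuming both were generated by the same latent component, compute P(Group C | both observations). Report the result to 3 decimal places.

0.575

Posterior ∝ prior × likelihood, so P(k | x) ∝ π_k f_k(x); normalise over all components.
Since both observations come from the same component, the likelihood for component k is f_k(x₁)·f_k(x₂).
  L_A = [0.13] × [0.5] = 0.065
  L_B = [0.07] × [0.64] = 0.0448
  L_C = [0.17] × [0.58] = 0.0986
Multiply by the mixture weights:
  π_A·L_A = 0.23 × 0.065 = 0.01495
  π_B·L_B = 0.35 × 0.0448 = 0.01568
  π_C·L_C = 0.42 × 0.0986 = 0.041412
Denominator: 0.01495 + 0.01568 + 0.041412 = 0.072042
So the posterior for Group C is 0.041412 / 0.072042 ≈ 0.575.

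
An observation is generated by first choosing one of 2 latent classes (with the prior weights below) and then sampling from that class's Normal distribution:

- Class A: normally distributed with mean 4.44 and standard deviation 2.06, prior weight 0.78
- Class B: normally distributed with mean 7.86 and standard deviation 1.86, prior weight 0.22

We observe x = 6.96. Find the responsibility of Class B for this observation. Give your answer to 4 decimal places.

P(component k | x) = π_k·f_k(x) / marginal(x), where marginal(x) = Σ_j π_j·f_j(x).
Component likelihoods at x = 6.96:
  p_A = (1/(2.06·√(2π)))·exp(−(6.96−4.44)²/(2·2.06²)) = 0.193661·exp(-0.74823) = 0.0916409
  p_B = (1/(1.86·√(2π)))·exp(−(6.96−7.86)²/(2·1.86²)) = 0.214485·exp(-0.11707) = 0.19079
Unnormalised posteriors:
  π_A·p_A = 0.78 × 0.0916409 = 0.0714799
  π_B·p_B = 0.22 × 0.19079 = 0.0419739
Marginal: 0.0714799 + 0.0419739 = 0.113454
Responsibility of Class B: 0.0419739 / 0.113454 ≈ 0.3700

0.3700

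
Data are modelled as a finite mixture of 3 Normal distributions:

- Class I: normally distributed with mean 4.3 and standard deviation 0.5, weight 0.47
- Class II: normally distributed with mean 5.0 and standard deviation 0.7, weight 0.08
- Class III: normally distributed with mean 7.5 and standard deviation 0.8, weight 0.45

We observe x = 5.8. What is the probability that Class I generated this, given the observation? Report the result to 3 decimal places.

0.081

By Bayes' theorem, P(k | x) = w_k f_k(x) / Σ_j w_j f_j(x).
Component likelihoods at x = 5.8:
  f_I = (1/(0.5·√(2π)))·exp(−(5.8−4.3)²/(2·0.5²)) = 0.797885·exp(-4.50000) = 0.0088637
  f_II = (1/(0.7·√(2π)))·exp(−(5.8−5.0)²/(2·0.7²)) = 0.569918·exp(-0.65306) = 0.296614
  f_III = (1/(0.8·√(2π)))·exp(−(5.8−7.5)²/(2·0.8²)) = 0.498678·exp(-2.25781) = 0.0521512
Unnormalised posteriors:
  w_I·f_I = 0.47 × 0.0088637 = 0.00416594
  w_II·f_II = 0.08 × 0.296614 = 0.0237291
  w_III·f_III = 0.45 × 0.0521512 = 0.0234681
Denominator: 0.00416594 + 0.0237291 + 0.0234681 = 0.0513631
Responsibility of Class I: 0.00416594 / 0.0513631 ≈ 0.081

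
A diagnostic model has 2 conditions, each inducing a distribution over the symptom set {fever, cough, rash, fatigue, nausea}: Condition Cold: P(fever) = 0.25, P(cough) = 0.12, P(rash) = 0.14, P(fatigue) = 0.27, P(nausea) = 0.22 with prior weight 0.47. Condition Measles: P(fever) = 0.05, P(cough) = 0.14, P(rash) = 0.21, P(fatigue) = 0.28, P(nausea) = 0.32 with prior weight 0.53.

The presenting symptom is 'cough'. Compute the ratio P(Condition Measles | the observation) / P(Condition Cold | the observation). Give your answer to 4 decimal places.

1.3156

Since P(k|x) ∝ π_k f_k(x), the posterior odds are π_i f_i(x) / (π_j f_j(x)).
Component likelihoods at x = 'cough':
  f_Cold = P(cough | comp) = 0.12
  f_Measles = P(cough | comp) = 0.14
Posterior odds = (π_Measles·f_Measles) / (π_Cold·f_Cold) = (0.53·0.14) / (0.47·0.12) = 0.0742 / 0.0564 ≈ 1.3156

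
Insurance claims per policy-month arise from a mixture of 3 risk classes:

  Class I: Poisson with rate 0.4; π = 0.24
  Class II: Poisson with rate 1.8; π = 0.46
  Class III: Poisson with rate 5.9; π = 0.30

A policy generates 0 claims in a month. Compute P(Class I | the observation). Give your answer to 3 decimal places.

0.677

Apply Bayes' rule: the posterior for each component is proportional to its prior times its likelihood at x.
Poisson probabilities:
  L_I = 0.67032
  L_II = 0.165299
  L_III = 0.00273944
Multiply by the mixture weights:
  w_I·L_I = 0.24 × 0.67032 = 0.160877
  w_II·L_II = 0.46 × 0.165299 = 0.0760375
  w_III·L_III = 0.30 × 0.00273944 = 0.000821833
Evidence: 0.160877 + 0.0760375 + 0.000821833 = 0.237736
P(Class I | data) = 0.160877 / 0.237736 ≈ 0.677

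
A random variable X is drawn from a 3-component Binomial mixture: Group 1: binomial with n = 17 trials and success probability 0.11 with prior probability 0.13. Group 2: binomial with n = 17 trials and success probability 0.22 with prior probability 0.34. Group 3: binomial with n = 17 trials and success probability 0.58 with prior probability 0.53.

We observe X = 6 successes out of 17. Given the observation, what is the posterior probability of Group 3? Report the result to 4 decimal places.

0.3603

P(component k | x) = P(Z=k)·f_k(x) / marginal(x), where marginal(x) = Σ_j P(Z=j)·f_j(x).
Evaluate each component's likelihood at the observed value:
  p_1 = 0.00608452
  p_2 = 0.0912341
  p_3 = 0.033798
Prior × likelihood for each component:
  P(Z=1)·p_1 = 0.13 × 0.00608452 = 0.000790988
  P(Z=2)·p_2 = 0.34 × 0.0912341 = 0.0310196
  P(Z=3)·p_3 = 0.53 × 0.033798 = 0.0179129
Normaliser: 0.000790988 + 0.0310196 + 0.0179129 = 0.0497235
P(Group 3 | data) ≈ 0.3603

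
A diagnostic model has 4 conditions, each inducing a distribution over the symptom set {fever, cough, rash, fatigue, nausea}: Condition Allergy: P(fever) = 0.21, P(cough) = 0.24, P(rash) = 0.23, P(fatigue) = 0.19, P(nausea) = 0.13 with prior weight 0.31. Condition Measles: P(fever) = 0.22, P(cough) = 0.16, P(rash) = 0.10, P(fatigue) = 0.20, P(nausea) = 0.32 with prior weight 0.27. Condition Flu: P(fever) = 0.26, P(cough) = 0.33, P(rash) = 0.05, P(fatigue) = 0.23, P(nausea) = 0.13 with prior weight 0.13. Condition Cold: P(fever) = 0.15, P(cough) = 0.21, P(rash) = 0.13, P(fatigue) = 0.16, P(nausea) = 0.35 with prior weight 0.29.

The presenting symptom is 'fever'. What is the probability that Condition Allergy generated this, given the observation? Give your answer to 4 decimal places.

0.3226

P(component k | x) = P(Z=k)·f_k(x) / marginal(x), where marginal(x) = Σ_j P(Z=j)·f_j(x).
Evaluate each component's likelihood at the observed value:
  L_Allergy = P(fever | comp) = 0.21
  L_Measles = P(fever | comp) = 0.22
  L_Flu = P(fever | comp) = 0.26
  L_Cold = P(fever | comp) = 0.15
Unnormalised posteriors:
  P(Z=Allergy)·L_Allergy = 0.31 × 0.21 = 0.0651
  P(Z=Measles)·L_Measles = 0.27 × 0.22 = 0.0594
  P(Z=Flu)·L_Flu = 0.13 × 0.26 = 0.0338
  P(Z=Cold)·L_Cold = 0.29 × 0.15 = 0.0435
Marginal: 0.0651 + 0.0594 + 0.0338 + 0.0435 = 0.2018
Responsibility of Condition Allergy: 0.0651 / 0.2018 ≈ 0.3226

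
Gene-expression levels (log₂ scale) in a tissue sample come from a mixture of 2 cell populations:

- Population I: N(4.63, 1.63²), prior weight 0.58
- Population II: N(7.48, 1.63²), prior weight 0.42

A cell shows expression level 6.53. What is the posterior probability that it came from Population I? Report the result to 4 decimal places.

The responsibility of component k is P(Z=k) f_k(x) divided by Σ_j P(Z=j) f_j(x).
Normal densities:
  L_I = 0.124073
  L_II = 0.20652
Multiply by the mixture weights:
  P(Z=I)·L_I = 0.58 × 0.124073 = 0.0719626
  P(Z=II)·L_II = 0.42 × 0.20652 = 0.0867383
Marginal: 0.0719626 + 0.0867383 = 0.158701
So the posterior for Population I is 0.0719626 / 0.158701 ≈ 0.4534.

0.4534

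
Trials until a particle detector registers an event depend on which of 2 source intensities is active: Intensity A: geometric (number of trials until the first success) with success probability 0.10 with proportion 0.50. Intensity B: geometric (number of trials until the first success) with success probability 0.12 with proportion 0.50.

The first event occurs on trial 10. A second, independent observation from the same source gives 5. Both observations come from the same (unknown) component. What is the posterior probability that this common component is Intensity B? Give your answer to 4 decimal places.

0.5181

By Bayes' theorem, P(k | x) = w_k f_k(x) / Σ_j w_j f_j(x).
Since both observations come from the same component, the likelihood for component k is f_k(x₁)·f_k(x₂).
  L_A = [0.10·(1−0.10)^9 = 0.10·0.38742 = 0.038742] × [0.06561] = 0.00254187
  L_B = [0.12·(1−0.12)^9 = 0.12·0.316478 = 0.0379774] × [0.0719634] = 0.00273298
Unnormalised posteriors:
  w_A·L_A = 0.50 × 0.00254187 = 0.00127093
  w_B·L_B = 0.50 × 0.00273298 = 0.00136649
Marginal: 0.00127093 + 0.00136649 = 0.00263743
P(Intensity B | x₁,x₂) ≈ 0.5181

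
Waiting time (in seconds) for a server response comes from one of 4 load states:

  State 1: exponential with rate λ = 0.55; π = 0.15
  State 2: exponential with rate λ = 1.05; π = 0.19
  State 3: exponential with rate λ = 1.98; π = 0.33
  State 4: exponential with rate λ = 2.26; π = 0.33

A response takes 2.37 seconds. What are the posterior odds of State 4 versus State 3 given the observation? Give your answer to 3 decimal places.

Only the two components matter; the odds are (π_i f_i(x)) / (π_j f_j(x)).
Exponential densities:
  p_1 = 0.149369
  p_2 = 0.0871861
  p_3 = 0.0181424
  p_4 = 0.0106645
Odds = (0.33/0.33) × (0.0106645/0.0181424) = 1 × 0.587821 ≈ 0.588

0.588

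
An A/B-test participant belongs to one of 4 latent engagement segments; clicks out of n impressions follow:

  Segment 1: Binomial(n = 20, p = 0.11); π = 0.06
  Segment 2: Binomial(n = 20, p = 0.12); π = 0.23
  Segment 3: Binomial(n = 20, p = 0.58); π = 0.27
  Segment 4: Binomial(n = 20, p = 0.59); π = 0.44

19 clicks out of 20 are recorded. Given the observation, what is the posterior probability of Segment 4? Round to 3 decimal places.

0.688

Apply Bayes' rule: the posterior for each component is proportional to its prior times its likelihood at x.
Binomial probabilities:
  L_1 = 1.08863e-17
  L_2 = 5.62285e-17
  L_3 = 0.000268789
  L_4 = 0.00036308
Prior × likelihood for each component:
  π_1·L_1 = 0.06 × 1.08863e-17 = 6.53179e-19
  π_2·L_2 = 0.23 × 5.62285e-17 = 1.29326e-17
  π_3·L_3 = 0.27 × 0.000268789 = 7.2573e-05
  π_4·L_4 = 0.44 × 0.00036308 = 0.000159755
Denominator: 6.53179e-19 + 1.29326e-17 + 7.2573e-05 + 0.000159755 = 0.000232328
So the posterior for Segment 4 is 0.000159755 / 0.000232328 ≈ 0.688.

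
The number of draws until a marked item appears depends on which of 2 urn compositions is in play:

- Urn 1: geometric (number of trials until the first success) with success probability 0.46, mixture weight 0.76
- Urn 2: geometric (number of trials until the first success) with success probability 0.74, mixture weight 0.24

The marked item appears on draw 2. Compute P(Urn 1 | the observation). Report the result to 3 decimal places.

0.803

Posterior ∝ prior × likelihood, so P(k | x) ∝ π_k f_k(x); normalise over all components.
Geometric probabilities:
  f_1 = 0.46·(1−0.46)^1 = 0.46·0.54 = 0.2484
  f_2 = 0.74·(1−0.74)^1 = 0.74·0.26 = 0.1924
Unnormalised posteriors:
  π_1·f_1 = 0.76 × 0.2484 = 0.188784
  π_2·f_2 = 0.24 × 0.1924 = 0.046176
Normaliser: 0.188784 + 0.046176 = 0.23496
P(Urn 1 | data) = 0.188784 / 0.23496 ≈ 0.803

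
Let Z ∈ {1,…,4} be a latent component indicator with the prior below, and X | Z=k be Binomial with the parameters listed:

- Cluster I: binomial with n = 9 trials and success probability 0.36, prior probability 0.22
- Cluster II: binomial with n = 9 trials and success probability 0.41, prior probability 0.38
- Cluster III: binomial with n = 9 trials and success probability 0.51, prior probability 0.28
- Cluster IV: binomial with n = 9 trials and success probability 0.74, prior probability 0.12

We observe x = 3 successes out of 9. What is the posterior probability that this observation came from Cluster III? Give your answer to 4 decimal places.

P(component k | x) = P(Z=k)·f_k(x) / marginal(x), where marginal(x) = Σ_j P(Z=j)·f_j(x).
Binomial probabilities:
  p_I = 0.269319
  p_II = 0.244198
  p_III = 0.154229
  p_IV = 0.0105151
Unnormalised posteriors:
  P(Z=I)·p_I = 0.22 × 0.269319 = 0.0592501
  P(Z=II)·p_II = 0.38 × 0.244198 = 0.0927954
  P(Z=III)·p_III = 0.28 × 0.154229 = 0.0431841
  P(Z=IV)·p_IV = 0.12 × 0.0105151 = 0.00126182
Denominator: 0.0592501 + 0.0927954 + 0.0431841 + 0.00126182 = 0.196492
So the posterior for Cluster III is 0.0431841 / 0.196492 ≈ 0.2198.

0.2198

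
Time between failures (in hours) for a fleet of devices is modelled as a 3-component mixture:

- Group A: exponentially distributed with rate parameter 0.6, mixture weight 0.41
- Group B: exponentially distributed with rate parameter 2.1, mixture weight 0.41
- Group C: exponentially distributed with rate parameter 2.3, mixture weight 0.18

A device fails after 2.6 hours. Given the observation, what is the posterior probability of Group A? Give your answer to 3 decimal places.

Apply Bayes' rule: the posterior for each component is proportional to its prior times its likelihood at x.
Evaluate each component's likelihood at the observed value:
  f_A = 0.6·e^(−0.6·2.6) = 0.6·e^(−1.5600) = 0.126082
  f_B = 2.1·e^(−2.1·2.6) = 2.1·e^(−5.4600) = 0.00893247
  f_C = 2.3·e^(−2.3·2.6) = 2.3·e^(−5.9800) = 0.0058163
Multiply by the mixture weights:
  P(Z=A)·f_A = 0.41 × 0.126082 = 0.0516935
  P(Z=B)·f_B = 0.41 × 0.00893247 = 0.00366231
  P(Z=C)·f_C = 0.18 × 0.0058163 = 0.00104693
Denominator: 0.0516935 + 0.00366231 + 0.00104693 = 0.0564027
So the posterior for Group A is 0.0516935 / 0.0564027 ≈ 0.917.

0.917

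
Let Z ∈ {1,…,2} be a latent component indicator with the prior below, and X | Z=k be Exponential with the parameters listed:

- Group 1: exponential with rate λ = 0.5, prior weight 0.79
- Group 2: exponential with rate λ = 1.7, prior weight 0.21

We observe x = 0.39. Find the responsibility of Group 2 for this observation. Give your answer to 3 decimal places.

By Bayes' theorem, P(k | x) = w_k f_k(x) / Σ_j w_j f_j(x).
Evaluate each component's likelihood at the observed value:
  f_1 = 0.5·e^(−0.5·0.39) = 0.5·e^(−0.1950) = 0.411417
  f_2 = 1.7·e^(−1.7·0.39) = 1.7·e^(−0.6630) = 0.876015
Unnormalised posteriors:
  w_1·f_1 = 0.79 × 0.411417 = 0.32502
  w_2·f_2 = 0.21 × 0.876015 = 0.183963
Normaliser: 0.32502 + 0.183963 = 0.508983
P(Group 2 | data) ≈ 0.361

0.361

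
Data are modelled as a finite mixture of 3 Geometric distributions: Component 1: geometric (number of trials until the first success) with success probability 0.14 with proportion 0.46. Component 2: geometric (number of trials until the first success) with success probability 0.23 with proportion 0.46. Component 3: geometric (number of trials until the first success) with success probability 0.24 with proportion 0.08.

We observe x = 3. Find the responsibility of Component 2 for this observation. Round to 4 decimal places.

The responsibility of component k is P(Z=k) f_k(x) divided by Σ_j P(Z=j) f_j(x).
Component likelihoods at x = 3:
  L_1 = 0.14·(1−0.14)^2 = 0.14·0.7396 = 0.103544
  L_2 = 0.23·(1−0.23)^2 = 0.23·0.5929 = 0.136367
  L_3 = 0.24·(1−0.24)^2 = 0.24·0.5776 = 0.138624
Prior × likelihood for each component:
  P(Z=1)·L_1 = 0.46 × 0.103544 = 0.0476302
  P(Z=2)·L_2 = 0.46 × 0.136367 = 0.0627288
  P(Z=3)·L_3 = 0.08 × 0.138624 = 0.0110899
Denominator: 0.0476302 + 0.0627288 + 0.0110899 = 0.121449
So the posterior for Component 2 is 0.0627288 / 0.121449 ≈ 0.5165.

0.5165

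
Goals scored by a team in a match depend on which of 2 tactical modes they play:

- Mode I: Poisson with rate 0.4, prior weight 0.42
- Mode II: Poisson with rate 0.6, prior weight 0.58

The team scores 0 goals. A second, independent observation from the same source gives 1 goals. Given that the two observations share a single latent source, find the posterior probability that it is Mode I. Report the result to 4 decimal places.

Apply Bayes' rule: the posterior for each component is proportional to its prior times its likelihood at x.
Since both observations come from the same component, the likelihood for component k is f_k(x₁)·f_k(x₂).
  p_I = [e^(−0.4)·0.4^0/0! = 0.67032] × [0.268128] = 0.179732
  p_II = [e^(−0.6)·0.6^0/0! = 0.548812] × [0.329287] = 0.180717
Unnormalised posteriors:
  P(Z=I)·p_I = 0.42 × 0.179732 = 0.0754873
  P(Z=II)·p_II = 0.58 × 0.180717 = 0.104816
Normaliser: 0.0754873 + 0.104816 = 0.180303
So the posterior for Mode I is 0.0754873 / 0.180303 ≈ 0.4187.

0.4187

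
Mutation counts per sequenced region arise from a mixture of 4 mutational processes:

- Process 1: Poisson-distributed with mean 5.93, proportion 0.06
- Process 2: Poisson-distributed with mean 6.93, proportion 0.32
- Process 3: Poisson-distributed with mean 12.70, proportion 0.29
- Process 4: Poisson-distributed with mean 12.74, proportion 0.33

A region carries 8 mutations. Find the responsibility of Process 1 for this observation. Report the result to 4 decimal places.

0.0767

P(component k | x) = π_k·f_k(x) / marginal(x), where marginal(x) = Σ_j π_j·f_j(x).
Poisson probabilities:
  L_1 = e^(−5.93)·5.93^8/8! = 0.100821
  L_2 = e^(−6.93)·6.93^8/8! = 0.129028
  L_3 = e^(−12.70)·12.70^8/8! = 0.0512117
  L_4 = e^(−12.74)·12.74^8/8! = 0.0504572
Unnormalised posteriors:
  π_1·L_1 = 0.06 × 0.100821 = 0.00604926
  π_2·L_2 = 0.32 × 0.129028 = 0.041289
  π_3·L_3 = 0.29 × 0.0512117 = 0.0148514
  π_4·L_4 = 0.33 × 0.0504572 = 0.0166509
Denominator: 0.00604926 + 0.041289 + 0.0148514 + 0.0166509 = 0.0788406
P(Process 1 | the observation) ≈ 0.0767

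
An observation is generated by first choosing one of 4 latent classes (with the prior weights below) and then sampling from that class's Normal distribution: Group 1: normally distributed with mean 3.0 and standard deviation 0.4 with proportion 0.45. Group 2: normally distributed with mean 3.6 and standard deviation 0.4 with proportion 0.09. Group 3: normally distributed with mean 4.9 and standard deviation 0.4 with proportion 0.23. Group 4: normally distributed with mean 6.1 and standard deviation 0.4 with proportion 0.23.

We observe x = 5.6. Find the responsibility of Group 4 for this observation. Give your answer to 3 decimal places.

0.679

Apply Bayes' rule: the posterior for each component is proportional to its prior times its likelihood at x.
Evaluate each component's likelihood at the observed value:
  L_1 = (1/(0.4·√(2π)))·exp(−(5.6−3.0)²/(2·0.4²)) = 0.997356·exp(-21.12500) = 6.67389e-10
  L_2 = (1/(0.4·√(2π)))·exp(−(5.6−3.6)²/(2·0.4²)) = 0.997356·exp(-12.50000) = 3.7168e-06
  L_3 = (1/(0.4·√(2π)))·exp(−(5.6−4.9)²/(2·0.4²)) = 0.997356·exp(-1.53125) = 0.215693
  L_4 = (1/(0.4·√(2π)))·exp(−(5.6−6.1)²/(2·0.4²)) = 0.997356·exp(-0.78125) = 0.456623
Prior × likelihood for each component:
  π_1·L_1 = 0.45 × 6.67389e-10 = 3.00325e-10
  π_2·L_2 = 0.09 × 3.7168e-06 = 3.34512e-07
  π_3·L_3 = 0.23 × 0.215693 = 0.0496095
  π_4·L_4 = 0.23 × 0.456623 = 0.105023
Denominator: 3.00325e-10 + 3.34512e-07 + 0.0496095 + 0.105023 = 0.154633
P(Group 4 | the observation) ≈ 0.679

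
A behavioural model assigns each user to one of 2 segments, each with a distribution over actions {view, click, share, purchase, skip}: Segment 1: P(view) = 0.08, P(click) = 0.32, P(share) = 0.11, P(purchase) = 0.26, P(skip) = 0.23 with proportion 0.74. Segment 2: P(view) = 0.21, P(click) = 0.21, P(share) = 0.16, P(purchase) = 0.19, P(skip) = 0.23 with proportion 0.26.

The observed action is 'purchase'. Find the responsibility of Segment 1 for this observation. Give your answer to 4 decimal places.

Apply Bayes' rule: the posterior for each component is proportional to its prior times its likelihood at x.
Evaluate each component's likelihood at the observed value:
  L_1 = P(purchase | comp) = 0.26
  L_2 = P(purchase | comp) = 0.19
Prior × likelihood for each component:
  π_1·L_1 = 0.74 × 0.26 = 0.1924
  π_2·L_2 = 0.26 × 0.19 = 0.0494
Sum: 0.1924 + 0.0494 = 0.2418
P(Segment 1 | 'purchase') ≈ 0.7957

0.7957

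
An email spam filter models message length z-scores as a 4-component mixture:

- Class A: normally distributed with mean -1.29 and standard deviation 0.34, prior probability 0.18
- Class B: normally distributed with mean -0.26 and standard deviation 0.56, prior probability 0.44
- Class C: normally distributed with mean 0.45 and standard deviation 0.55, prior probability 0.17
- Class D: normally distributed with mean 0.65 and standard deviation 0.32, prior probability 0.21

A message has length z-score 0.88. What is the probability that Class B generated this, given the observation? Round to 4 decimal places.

Posterior ∝ prior × likelihood, so P(k | x) ∝ w_k f_k(x); normalise over all components.
Component likelihoods at x = 0.88:
  p_A = 1.67518e-09
  p_B = 0.0897088
  p_C = 0.534341
  p_D = 0.962901
Prior × likelihood for each component:
  w_A·p_A = 0.18 × 1.67518e-09 = 3.01533e-10
  w_B·p_B = 0.44 × 0.0897088 = 0.0394719
  w_C·p_C = 0.17 × 0.534341 = 0.0908379
  w_D·p_D = 0.21 × 0.962901 = 0.202209
Evidence: 3.01533e-10 + 0.0394719 + 0.0908379 + 0.202209 = 0.332519
Responsibility of Class B: 0.0394719 / 0.332519 ≈ 0.1187

0.1187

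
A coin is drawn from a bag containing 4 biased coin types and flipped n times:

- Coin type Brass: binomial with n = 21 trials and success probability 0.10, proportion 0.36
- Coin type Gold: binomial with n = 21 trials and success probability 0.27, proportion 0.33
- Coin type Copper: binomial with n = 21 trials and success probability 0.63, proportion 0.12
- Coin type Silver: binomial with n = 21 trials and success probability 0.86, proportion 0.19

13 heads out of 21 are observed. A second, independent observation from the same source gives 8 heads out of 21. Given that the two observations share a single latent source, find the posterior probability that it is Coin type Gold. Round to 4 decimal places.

Apply Bayes' rule: the posterior for each component is proportional to its prior times its likelihood at x.
Since both observations come from the same component, the likelihood for component k is f_k(x₁)·f_k(x₂).
  f_Brass = [C(21,13)·0.10^13·0.90^8 = 203490·1e-13·0.430467 = 8.75958e-09] × [0.000517244] = 4.53084e-12
  f_Gold = [C(21,13)·0.27^13·0.73^8 = 203490·4.05256e-08·0.080646 = 0.000665051] × [0.0960838] = 6.39006e-05
  f_Copper = [C(21,13)·0.63^13·0.37^8 = 203490·0.00246279·0.000351248 = 0.176029] × [0.0122996] = 0.00216508
  f_Silver = [C(21,13)·0.86^13·0.14^8 = 203490·0.14076·1.47579e-07 = 0.00422715] × [4.83276e-07] = 2.04288e-09
Weight by the priors:
  P(Z=Brass)·f_Brass = 0.36 × 4.53084e-12 = 1.6311e-12
  P(Z=Gold)·f_Gold = 0.33 × 6.39006e-05 = 2.10872e-05
  P(Z=Copper)·f_Copper = 0.12 × 0.00216508 = 0.00025981
  P(Z=Silver)·f_Silver = 0.19 × 2.04288e-09 = 3.88147e-10
Evidence: 1.6311e-12 + 2.10872e-05 + 0.00025981 + 3.88147e-10 = 0.000280897
So the posterior for Coin type Gold is 2.10872e-05 / 0.000280897 ≈ 0.0751.

0.0751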